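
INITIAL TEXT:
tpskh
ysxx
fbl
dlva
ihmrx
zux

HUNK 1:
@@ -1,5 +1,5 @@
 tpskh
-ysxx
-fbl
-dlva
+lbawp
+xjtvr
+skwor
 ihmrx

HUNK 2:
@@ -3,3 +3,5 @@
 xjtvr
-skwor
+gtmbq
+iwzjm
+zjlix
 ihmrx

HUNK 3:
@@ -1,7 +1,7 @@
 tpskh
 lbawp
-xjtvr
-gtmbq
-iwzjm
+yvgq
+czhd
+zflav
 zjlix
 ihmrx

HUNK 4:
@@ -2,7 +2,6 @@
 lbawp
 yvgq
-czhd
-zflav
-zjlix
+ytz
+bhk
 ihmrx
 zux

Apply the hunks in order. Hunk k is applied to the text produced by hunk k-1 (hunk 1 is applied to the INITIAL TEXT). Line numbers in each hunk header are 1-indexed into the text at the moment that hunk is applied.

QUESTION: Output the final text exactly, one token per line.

Answer: tpskh
lbawp
yvgq
ytz
bhk
ihmrx
zux

Derivation:
Hunk 1: at line 1 remove [ysxx,fbl,dlva] add [lbawp,xjtvr,skwor] -> 6 lines: tpskh lbawp xjtvr skwor ihmrx zux
Hunk 2: at line 3 remove [skwor] add [gtmbq,iwzjm,zjlix] -> 8 lines: tpskh lbawp xjtvr gtmbq iwzjm zjlix ihmrx zux
Hunk 3: at line 1 remove [xjtvr,gtmbq,iwzjm] add [yvgq,czhd,zflav] -> 8 lines: tpskh lbawp yvgq czhd zflav zjlix ihmrx zux
Hunk 4: at line 2 remove [czhd,zflav,zjlix] add [ytz,bhk] -> 7 lines: tpskh lbawp yvgq ytz bhk ihmrx zux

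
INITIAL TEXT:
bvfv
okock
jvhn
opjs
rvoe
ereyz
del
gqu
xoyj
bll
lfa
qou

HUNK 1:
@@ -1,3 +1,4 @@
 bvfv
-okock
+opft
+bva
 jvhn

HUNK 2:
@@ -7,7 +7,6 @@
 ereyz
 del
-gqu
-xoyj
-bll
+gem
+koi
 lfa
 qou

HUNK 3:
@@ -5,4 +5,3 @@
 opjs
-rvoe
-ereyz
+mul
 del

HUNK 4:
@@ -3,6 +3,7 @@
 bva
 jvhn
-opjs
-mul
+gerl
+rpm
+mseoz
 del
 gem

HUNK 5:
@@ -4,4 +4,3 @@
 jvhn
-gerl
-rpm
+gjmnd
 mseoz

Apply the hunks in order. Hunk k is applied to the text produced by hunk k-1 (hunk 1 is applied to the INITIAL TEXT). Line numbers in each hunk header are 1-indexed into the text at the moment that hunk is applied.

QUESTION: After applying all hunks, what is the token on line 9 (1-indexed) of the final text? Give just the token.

Hunk 1: at line 1 remove [okock] add [opft,bva] -> 13 lines: bvfv opft bva jvhn opjs rvoe ereyz del gqu xoyj bll lfa qou
Hunk 2: at line 7 remove [gqu,xoyj,bll] add [gem,koi] -> 12 lines: bvfv opft bva jvhn opjs rvoe ereyz del gem koi lfa qou
Hunk 3: at line 5 remove [rvoe,ereyz] add [mul] -> 11 lines: bvfv opft bva jvhn opjs mul del gem koi lfa qou
Hunk 4: at line 3 remove [opjs,mul] add [gerl,rpm,mseoz] -> 12 lines: bvfv opft bva jvhn gerl rpm mseoz del gem koi lfa qou
Hunk 5: at line 4 remove [gerl,rpm] add [gjmnd] -> 11 lines: bvfv opft bva jvhn gjmnd mseoz del gem koi lfa qou
Final line 9: koi

Answer: koi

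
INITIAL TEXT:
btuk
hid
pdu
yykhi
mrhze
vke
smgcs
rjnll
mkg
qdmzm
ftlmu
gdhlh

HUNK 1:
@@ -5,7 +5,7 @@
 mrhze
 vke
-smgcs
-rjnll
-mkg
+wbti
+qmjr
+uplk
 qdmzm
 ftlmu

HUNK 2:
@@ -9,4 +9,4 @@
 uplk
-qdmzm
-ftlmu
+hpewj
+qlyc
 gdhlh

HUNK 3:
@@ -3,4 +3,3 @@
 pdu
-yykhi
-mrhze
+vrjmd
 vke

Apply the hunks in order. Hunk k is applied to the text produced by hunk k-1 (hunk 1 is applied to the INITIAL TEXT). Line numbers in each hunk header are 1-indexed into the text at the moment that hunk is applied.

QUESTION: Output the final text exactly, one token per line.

Hunk 1: at line 5 remove [smgcs,rjnll,mkg] add [wbti,qmjr,uplk] -> 12 lines: btuk hid pdu yykhi mrhze vke wbti qmjr uplk qdmzm ftlmu gdhlh
Hunk 2: at line 9 remove [qdmzm,ftlmu] add [hpewj,qlyc] -> 12 lines: btuk hid pdu yykhi mrhze vke wbti qmjr uplk hpewj qlyc gdhlh
Hunk 3: at line 3 remove [yykhi,mrhze] add [vrjmd] -> 11 lines: btuk hid pdu vrjmd vke wbti qmjr uplk hpewj qlyc gdhlh

Answer: btuk
hid
pdu
vrjmd
vke
wbti
qmjr
uplk
hpewj
qlyc
gdhlh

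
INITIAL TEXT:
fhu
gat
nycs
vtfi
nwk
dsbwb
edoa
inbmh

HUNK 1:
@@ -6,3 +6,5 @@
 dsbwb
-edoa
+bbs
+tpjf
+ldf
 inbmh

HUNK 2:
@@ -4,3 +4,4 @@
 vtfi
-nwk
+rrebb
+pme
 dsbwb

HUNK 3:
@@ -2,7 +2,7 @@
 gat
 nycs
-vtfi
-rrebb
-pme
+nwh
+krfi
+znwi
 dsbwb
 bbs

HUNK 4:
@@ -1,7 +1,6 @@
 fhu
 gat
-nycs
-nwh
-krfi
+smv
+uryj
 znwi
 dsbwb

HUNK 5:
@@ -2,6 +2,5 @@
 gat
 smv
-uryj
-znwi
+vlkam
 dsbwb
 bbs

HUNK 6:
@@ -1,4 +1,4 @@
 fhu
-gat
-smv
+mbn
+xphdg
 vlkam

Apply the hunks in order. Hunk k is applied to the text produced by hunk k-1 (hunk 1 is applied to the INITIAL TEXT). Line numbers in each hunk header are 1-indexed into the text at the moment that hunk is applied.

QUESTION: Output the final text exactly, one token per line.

Hunk 1: at line 6 remove [edoa] add [bbs,tpjf,ldf] -> 10 lines: fhu gat nycs vtfi nwk dsbwb bbs tpjf ldf inbmh
Hunk 2: at line 4 remove [nwk] add [rrebb,pme] -> 11 lines: fhu gat nycs vtfi rrebb pme dsbwb bbs tpjf ldf inbmh
Hunk 3: at line 2 remove [vtfi,rrebb,pme] add [nwh,krfi,znwi] -> 11 lines: fhu gat nycs nwh krfi znwi dsbwb bbs tpjf ldf inbmh
Hunk 4: at line 1 remove [nycs,nwh,krfi] add [smv,uryj] -> 10 lines: fhu gat smv uryj znwi dsbwb bbs tpjf ldf inbmh
Hunk 5: at line 2 remove [uryj,znwi] add [vlkam] -> 9 lines: fhu gat smv vlkam dsbwb bbs tpjf ldf inbmh
Hunk 6: at line 1 remove [gat,smv] add [mbn,xphdg] -> 9 lines: fhu mbn xphdg vlkam dsbwb bbs tpjf ldf inbmh

Answer: fhu
mbn
xphdg
vlkam
dsbwb
bbs
tpjf
ldf
inbmh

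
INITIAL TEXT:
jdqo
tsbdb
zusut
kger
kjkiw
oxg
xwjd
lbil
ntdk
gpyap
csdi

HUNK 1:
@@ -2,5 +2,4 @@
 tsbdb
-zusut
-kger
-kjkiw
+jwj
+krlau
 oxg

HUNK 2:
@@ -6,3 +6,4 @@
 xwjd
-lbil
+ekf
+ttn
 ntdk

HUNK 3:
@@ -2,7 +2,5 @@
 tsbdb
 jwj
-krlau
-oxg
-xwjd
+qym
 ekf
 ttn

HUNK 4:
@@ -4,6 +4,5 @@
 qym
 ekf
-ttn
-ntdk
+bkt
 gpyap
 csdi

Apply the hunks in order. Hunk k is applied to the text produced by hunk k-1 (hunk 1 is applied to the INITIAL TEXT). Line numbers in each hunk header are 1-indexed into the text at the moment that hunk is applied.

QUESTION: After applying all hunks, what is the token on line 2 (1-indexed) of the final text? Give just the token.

Answer: tsbdb

Derivation:
Hunk 1: at line 2 remove [zusut,kger,kjkiw] add [jwj,krlau] -> 10 lines: jdqo tsbdb jwj krlau oxg xwjd lbil ntdk gpyap csdi
Hunk 2: at line 6 remove [lbil] add [ekf,ttn] -> 11 lines: jdqo tsbdb jwj krlau oxg xwjd ekf ttn ntdk gpyap csdi
Hunk 3: at line 2 remove [krlau,oxg,xwjd] add [qym] -> 9 lines: jdqo tsbdb jwj qym ekf ttn ntdk gpyap csdi
Hunk 4: at line 4 remove [ttn,ntdk] add [bkt] -> 8 lines: jdqo tsbdb jwj qym ekf bkt gpyap csdi
Final line 2: tsbdb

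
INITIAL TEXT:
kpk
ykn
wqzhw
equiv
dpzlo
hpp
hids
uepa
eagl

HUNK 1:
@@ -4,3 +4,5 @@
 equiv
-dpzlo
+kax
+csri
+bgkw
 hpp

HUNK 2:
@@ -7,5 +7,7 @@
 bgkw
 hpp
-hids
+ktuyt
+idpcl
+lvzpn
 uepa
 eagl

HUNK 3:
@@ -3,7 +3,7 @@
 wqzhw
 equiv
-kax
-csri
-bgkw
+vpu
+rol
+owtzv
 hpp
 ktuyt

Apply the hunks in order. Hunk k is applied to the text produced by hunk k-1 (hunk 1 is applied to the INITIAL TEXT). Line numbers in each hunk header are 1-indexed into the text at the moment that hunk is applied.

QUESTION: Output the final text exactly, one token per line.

Answer: kpk
ykn
wqzhw
equiv
vpu
rol
owtzv
hpp
ktuyt
idpcl
lvzpn
uepa
eagl

Derivation:
Hunk 1: at line 4 remove [dpzlo] add [kax,csri,bgkw] -> 11 lines: kpk ykn wqzhw equiv kax csri bgkw hpp hids uepa eagl
Hunk 2: at line 7 remove [hids] add [ktuyt,idpcl,lvzpn] -> 13 lines: kpk ykn wqzhw equiv kax csri bgkw hpp ktuyt idpcl lvzpn uepa eagl
Hunk 3: at line 3 remove [kax,csri,bgkw] add [vpu,rol,owtzv] -> 13 lines: kpk ykn wqzhw equiv vpu rol owtzv hpp ktuyt idpcl lvzpn uepa eagl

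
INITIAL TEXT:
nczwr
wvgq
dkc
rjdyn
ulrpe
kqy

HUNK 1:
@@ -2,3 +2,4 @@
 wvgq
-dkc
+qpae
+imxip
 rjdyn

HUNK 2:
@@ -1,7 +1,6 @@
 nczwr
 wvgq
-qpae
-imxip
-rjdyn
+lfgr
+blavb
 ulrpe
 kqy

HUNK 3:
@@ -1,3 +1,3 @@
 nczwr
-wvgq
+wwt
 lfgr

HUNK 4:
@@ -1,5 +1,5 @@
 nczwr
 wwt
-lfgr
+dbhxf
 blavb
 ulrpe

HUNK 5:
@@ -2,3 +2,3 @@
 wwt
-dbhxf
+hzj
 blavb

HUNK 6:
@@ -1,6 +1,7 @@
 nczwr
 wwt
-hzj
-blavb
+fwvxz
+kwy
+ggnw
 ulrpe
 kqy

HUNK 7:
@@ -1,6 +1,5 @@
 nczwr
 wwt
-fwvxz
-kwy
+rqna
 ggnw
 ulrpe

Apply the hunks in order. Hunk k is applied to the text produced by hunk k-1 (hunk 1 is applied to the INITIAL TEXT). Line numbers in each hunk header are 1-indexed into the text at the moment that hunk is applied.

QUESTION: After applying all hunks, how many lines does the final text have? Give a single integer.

Answer: 6

Derivation:
Hunk 1: at line 2 remove [dkc] add [qpae,imxip] -> 7 lines: nczwr wvgq qpae imxip rjdyn ulrpe kqy
Hunk 2: at line 1 remove [qpae,imxip,rjdyn] add [lfgr,blavb] -> 6 lines: nczwr wvgq lfgr blavb ulrpe kqy
Hunk 3: at line 1 remove [wvgq] add [wwt] -> 6 lines: nczwr wwt lfgr blavb ulrpe kqy
Hunk 4: at line 1 remove [lfgr] add [dbhxf] -> 6 lines: nczwr wwt dbhxf blavb ulrpe kqy
Hunk 5: at line 2 remove [dbhxf] add [hzj] -> 6 lines: nczwr wwt hzj blavb ulrpe kqy
Hunk 6: at line 1 remove [hzj,blavb] add [fwvxz,kwy,ggnw] -> 7 lines: nczwr wwt fwvxz kwy ggnw ulrpe kqy
Hunk 7: at line 1 remove [fwvxz,kwy] add [rqna] -> 6 lines: nczwr wwt rqna ggnw ulrpe kqy
Final line count: 6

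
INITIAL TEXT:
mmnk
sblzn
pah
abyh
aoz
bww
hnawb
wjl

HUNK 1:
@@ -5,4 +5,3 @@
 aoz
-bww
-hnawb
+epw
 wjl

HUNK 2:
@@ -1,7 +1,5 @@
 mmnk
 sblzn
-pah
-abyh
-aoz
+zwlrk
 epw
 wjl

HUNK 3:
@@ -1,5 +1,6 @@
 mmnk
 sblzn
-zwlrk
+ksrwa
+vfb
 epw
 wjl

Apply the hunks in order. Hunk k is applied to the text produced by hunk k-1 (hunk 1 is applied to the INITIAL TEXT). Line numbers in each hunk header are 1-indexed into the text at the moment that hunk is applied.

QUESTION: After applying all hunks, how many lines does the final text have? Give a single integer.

Hunk 1: at line 5 remove [bww,hnawb] add [epw] -> 7 lines: mmnk sblzn pah abyh aoz epw wjl
Hunk 2: at line 1 remove [pah,abyh,aoz] add [zwlrk] -> 5 lines: mmnk sblzn zwlrk epw wjl
Hunk 3: at line 1 remove [zwlrk] add [ksrwa,vfb] -> 6 lines: mmnk sblzn ksrwa vfb epw wjl
Final line count: 6

Answer: 6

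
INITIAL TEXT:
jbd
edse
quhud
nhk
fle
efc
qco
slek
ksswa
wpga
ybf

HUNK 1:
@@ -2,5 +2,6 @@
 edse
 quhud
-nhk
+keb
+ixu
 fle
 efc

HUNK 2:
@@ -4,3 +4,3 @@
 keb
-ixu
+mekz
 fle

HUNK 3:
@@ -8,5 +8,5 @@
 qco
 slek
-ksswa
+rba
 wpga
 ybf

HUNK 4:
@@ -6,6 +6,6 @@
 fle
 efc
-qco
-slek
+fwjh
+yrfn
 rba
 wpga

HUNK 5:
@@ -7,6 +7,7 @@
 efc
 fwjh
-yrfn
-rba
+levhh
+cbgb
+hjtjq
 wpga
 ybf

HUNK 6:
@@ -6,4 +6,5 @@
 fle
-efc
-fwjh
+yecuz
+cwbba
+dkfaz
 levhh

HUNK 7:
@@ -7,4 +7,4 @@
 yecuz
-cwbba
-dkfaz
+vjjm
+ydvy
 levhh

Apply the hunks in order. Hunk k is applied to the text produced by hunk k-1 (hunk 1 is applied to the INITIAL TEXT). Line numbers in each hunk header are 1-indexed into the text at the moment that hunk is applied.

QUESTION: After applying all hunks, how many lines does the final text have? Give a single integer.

Answer: 14

Derivation:
Hunk 1: at line 2 remove [nhk] add [keb,ixu] -> 12 lines: jbd edse quhud keb ixu fle efc qco slek ksswa wpga ybf
Hunk 2: at line 4 remove [ixu] add [mekz] -> 12 lines: jbd edse quhud keb mekz fle efc qco slek ksswa wpga ybf
Hunk 3: at line 8 remove [ksswa] add [rba] -> 12 lines: jbd edse quhud keb mekz fle efc qco slek rba wpga ybf
Hunk 4: at line 6 remove [qco,slek] add [fwjh,yrfn] -> 12 lines: jbd edse quhud keb mekz fle efc fwjh yrfn rba wpga ybf
Hunk 5: at line 7 remove [yrfn,rba] add [levhh,cbgb,hjtjq] -> 13 lines: jbd edse quhud keb mekz fle efc fwjh levhh cbgb hjtjq wpga ybf
Hunk 6: at line 6 remove [efc,fwjh] add [yecuz,cwbba,dkfaz] -> 14 lines: jbd edse quhud keb mekz fle yecuz cwbba dkfaz levhh cbgb hjtjq wpga ybf
Hunk 7: at line 7 remove [cwbba,dkfaz] add [vjjm,ydvy] -> 14 lines: jbd edse quhud keb mekz fle yecuz vjjm ydvy levhh cbgb hjtjq wpga ybf
Final line count: 14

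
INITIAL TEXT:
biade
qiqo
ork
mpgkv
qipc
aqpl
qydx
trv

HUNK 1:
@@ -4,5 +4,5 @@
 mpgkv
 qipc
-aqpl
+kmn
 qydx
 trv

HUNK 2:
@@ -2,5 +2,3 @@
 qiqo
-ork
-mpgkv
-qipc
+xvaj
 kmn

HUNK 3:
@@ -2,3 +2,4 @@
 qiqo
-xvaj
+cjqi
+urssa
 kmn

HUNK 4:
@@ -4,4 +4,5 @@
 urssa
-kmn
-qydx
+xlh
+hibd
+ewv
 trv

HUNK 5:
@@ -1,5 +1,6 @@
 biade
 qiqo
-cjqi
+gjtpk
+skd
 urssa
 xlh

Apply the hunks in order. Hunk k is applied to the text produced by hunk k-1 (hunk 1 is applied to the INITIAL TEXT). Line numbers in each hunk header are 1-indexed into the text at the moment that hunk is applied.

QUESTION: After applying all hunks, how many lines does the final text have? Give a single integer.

Hunk 1: at line 4 remove [aqpl] add [kmn] -> 8 lines: biade qiqo ork mpgkv qipc kmn qydx trv
Hunk 2: at line 2 remove [ork,mpgkv,qipc] add [xvaj] -> 6 lines: biade qiqo xvaj kmn qydx trv
Hunk 3: at line 2 remove [xvaj] add [cjqi,urssa] -> 7 lines: biade qiqo cjqi urssa kmn qydx trv
Hunk 4: at line 4 remove [kmn,qydx] add [xlh,hibd,ewv] -> 8 lines: biade qiqo cjqi urssa xlh hibd ewv trv
Hunk 5: at line 1 remove [cjqi] add [gjtpk,skd] -> 9 lines: biade qiqo gjtpk skd urssa xlh hibd ewv trv
Final line count: 9

Answer: 9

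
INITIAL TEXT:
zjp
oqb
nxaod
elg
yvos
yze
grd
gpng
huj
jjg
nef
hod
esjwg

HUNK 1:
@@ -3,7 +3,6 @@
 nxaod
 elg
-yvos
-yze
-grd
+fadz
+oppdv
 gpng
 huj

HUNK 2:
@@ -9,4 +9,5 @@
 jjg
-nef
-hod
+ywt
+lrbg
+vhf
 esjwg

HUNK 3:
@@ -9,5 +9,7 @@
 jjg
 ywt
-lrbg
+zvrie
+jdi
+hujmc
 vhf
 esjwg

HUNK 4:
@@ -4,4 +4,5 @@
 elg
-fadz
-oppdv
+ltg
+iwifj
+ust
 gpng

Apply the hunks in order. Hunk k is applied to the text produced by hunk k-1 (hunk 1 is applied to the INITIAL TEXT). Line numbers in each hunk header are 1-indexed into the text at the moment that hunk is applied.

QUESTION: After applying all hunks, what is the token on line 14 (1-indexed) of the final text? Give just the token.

Hunk 1: at line 3 remove [yvos,yze,grd] add [fadz,oppdv] -> 12 lines: zjp oqb nxaod elg fadz oppdv gpng huj jjg nef hod esjwg
Hunk 2: at line 9 remove [nef,hod] add [ywt,lrbg,vhf] -> 13 lines: zjp oqb nxaod elg fadz oppdv gpng huj jjg ywt lrbg vhf esjwg
Hunk 3: at line 9 remove [lrbg] add [zvrie,jdi,hujmc] -> 15 lines: zjp oqb nxaod elg fadz oppdv gpng huj jjg ywt zvrie jdi hujmc vhf esjwg
Hunk 4: at line 4 remove [fadz,oppdv] add [ltg,iwifj,ust] -> 16 lines: zjp oqb nxaod elg ltg iwifj ust gpng huj jjg ywt zvrie jdi hujmc vhf esjwg
Final line 14: hujmc

Answer: hujmc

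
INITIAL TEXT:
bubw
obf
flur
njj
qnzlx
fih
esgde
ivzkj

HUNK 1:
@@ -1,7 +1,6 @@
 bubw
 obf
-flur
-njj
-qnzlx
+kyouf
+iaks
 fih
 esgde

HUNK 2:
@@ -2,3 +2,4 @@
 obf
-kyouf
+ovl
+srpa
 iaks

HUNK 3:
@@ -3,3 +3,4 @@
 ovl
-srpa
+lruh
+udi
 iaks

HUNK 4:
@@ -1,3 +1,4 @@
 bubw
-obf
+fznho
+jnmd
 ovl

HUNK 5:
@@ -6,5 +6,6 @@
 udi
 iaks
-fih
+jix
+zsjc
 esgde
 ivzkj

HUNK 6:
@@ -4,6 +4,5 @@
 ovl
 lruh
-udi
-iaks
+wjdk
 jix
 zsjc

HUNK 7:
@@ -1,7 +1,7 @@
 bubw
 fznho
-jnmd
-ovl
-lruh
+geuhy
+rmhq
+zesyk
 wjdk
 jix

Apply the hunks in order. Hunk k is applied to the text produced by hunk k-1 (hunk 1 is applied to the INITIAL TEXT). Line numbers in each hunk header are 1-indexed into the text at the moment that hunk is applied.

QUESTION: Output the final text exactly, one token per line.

Hunk 1: at line 1 remove [flur,njj,qnzlx] add [kyouf,iaks] -> 7 lines: bubw obf kyouf iaks fih esgde ivzkj
Hunk 2: at line 2 remove [kyouf] add [ovl,srpa] -> 8 lines: bubw obf ovl srpa iaks fih esgde ivzkj
Hunk 3: at line 3 remove [srpa] add [lruh,udi] -> 9 lines: bubw obf ovl lruh udi iaks fih esgde ivzkj
Hunk 4: at line 1 remove [obf] add [fznho,jnmd] -> 10 lines: bubw fznho jnmd ovl lruh udi iaks fih esgde ivzkj
Hunk 5: at line 6 remove [fih] add [jix,zsjc] -> 11 lines: bubw fznho jnmd ovl lruh udi iaks jix zsjc esgde ivzkj
Hunk 6: at line 4 remove [udi,iaks] add [wjdk] -> 10 lines: bubw fznho jnmd ovl lruh wjdk jix zsjc esgde ivzkj
Hunk 7: at line 1 remove [jnmd,ovl,lruh] add [geuhy,rmhq,zesyk] -> 10 lines: bubw fznho geuhy rmhq zesyk wjdk jix zsjc esgde ivzkj

Answer: bubw
fznho
geuhy
rmhq
zesyk
wjdk
jix
zsjc
esgde
ivzkj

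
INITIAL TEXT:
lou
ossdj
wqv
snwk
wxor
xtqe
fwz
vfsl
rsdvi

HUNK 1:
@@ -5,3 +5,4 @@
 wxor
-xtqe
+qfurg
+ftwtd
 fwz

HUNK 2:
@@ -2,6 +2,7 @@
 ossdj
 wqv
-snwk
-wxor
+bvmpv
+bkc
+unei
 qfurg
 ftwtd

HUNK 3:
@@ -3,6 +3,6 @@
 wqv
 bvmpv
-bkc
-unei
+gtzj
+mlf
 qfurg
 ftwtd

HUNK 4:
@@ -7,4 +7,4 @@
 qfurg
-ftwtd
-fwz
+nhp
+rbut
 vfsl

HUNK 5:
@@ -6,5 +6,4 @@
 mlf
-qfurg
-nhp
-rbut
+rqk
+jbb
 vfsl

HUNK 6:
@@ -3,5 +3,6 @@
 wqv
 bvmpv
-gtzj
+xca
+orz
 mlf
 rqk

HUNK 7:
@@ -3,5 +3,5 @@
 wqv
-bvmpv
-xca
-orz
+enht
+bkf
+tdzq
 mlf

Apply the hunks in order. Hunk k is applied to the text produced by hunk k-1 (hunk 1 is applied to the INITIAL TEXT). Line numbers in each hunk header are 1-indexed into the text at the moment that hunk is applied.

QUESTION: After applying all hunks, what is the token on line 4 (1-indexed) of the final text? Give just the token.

Answer: enht

Derivation:
Hunk 1: at line 5 remove [xtqe] add [qfurg,ftwtd] -> 10 lines: lou ossdj wqv snwk wxor qfurg ftwtd fwz vfsl rsdvi
Hunk 2: at line 2 remove [snwk,wxor] add [bvmpv,bkc,unei] -> 11 lines: lou ossdj wqv bvmpv bkc unei qfurg ftwtd fwz vfsl rsdvi
Hunk 3: at line 3 remove [bkc,unei] add [gtzj,mlf] -> 11 lines: lou ossdj wqv bvmpv gtzj mlf qfurg ftwtd fwz vfsl rsdvi
Hunk 4: at line 7 remove [ftwtd,fwz] add [nhp,rbut] -> 11 lines: lou ossdj wqv bvmpv gtzj mlf qfurg nhp rbut vfsl rsdvi
Hunk 5: at line 6 remove [qfurg,nhp,rbut] add [rqk,jbb] -> 10 lines: lou ossdj wqv bvmpv gtzj mlf rqk jbb vfsl rsdvi
Hunk 6: at line 3 remove [gtzj] add [xca,orz] -> 11 lines: lou ossdj wqv bvmpv xca orz mlf rqk jbb vfsl rsdvi
Hunk 7: at line 3 remove [bvmpv,xca,orz] add [enht,bkf,tdzq] -> 11 lines: lou ossdj wqv enht bkf tdzq mlf rqk jbb vfsl rsdvi
Final line 4: enht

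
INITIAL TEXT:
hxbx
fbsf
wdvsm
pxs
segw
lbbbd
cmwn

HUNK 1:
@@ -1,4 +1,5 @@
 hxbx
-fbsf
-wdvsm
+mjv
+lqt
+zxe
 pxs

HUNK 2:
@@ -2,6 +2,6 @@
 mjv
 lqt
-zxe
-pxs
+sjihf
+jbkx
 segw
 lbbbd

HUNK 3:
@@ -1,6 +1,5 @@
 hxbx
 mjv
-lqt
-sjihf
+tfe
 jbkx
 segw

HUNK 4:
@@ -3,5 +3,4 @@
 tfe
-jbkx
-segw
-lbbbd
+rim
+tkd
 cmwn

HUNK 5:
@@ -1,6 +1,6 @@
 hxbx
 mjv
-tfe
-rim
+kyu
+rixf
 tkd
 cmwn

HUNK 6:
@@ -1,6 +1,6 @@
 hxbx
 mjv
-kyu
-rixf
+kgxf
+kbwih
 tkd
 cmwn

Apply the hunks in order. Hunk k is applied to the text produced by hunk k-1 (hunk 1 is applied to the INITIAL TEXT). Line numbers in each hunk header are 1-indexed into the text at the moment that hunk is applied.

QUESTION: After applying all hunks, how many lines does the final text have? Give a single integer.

Answer: 6

Derivation:
Hunk 1: at line 1 remove [fbsf,wdvsm] add [mjv,lqt,zxe] -> 8 lines: hxbx mjv lqt zxe pxs segw lbbbd cmwn
Hunk 2: at line 2 remove [zxe,pxs] add [sjihf,jbkx] -> 8 lines: hxbx mjv lqt sjihf jbkx segw lbbbd cmwn
Hunk 3: at line 1 remove [lqt,sjihf] add [tfe] -> 7 lines: hxbx mjv tfe jbkx segw lbbbd cmwn
Hunk 4: at line 3 remove [jbkx,segw,lbbbd] add [rim,tkd] -> 6 lines: hxbx mjv tfe rim tkd cmwn
Hunk 5: at line 1 remove [tfe,rim] add [kyu,rixf] -> 6 lines: hxbx mjv kyu rixf tkd cmwn
Hunk 6: at line 1 remove [kyu,rixf] add [kgxf,kbwih] -> 6 lines: hxbx mjv kgxf kbwih tkd cmwn
Final line count: 6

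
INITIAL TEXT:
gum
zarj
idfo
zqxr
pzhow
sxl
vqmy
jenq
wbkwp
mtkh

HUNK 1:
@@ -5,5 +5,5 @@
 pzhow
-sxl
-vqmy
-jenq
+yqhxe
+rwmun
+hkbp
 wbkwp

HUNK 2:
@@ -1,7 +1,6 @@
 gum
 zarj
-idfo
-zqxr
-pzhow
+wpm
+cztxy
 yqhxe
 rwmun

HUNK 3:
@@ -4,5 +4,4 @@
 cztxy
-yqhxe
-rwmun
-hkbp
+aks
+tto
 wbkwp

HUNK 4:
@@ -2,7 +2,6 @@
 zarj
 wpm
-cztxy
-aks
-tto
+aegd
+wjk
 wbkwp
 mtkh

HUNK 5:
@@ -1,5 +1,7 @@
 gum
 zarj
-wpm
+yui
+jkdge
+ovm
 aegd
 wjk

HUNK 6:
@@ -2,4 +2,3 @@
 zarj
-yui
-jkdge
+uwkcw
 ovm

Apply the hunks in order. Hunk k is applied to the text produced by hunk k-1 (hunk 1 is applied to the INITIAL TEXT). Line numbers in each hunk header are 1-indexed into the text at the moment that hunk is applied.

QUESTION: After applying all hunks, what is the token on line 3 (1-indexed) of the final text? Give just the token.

Hunk 1: at line 5 remove [sxl,vqmy,jenq] add [yqhxe,rwmun,hkbp] -> 10 lines: gum zarj idfo zqxr pzhow yqhxe rwmun hkbp wbkwp mtkh
Hunk 2: at line 1 remove [idfo,zqxr,pzhow] add [wpm,cztxy] -> 9 lines: gum zarj wpm cztxy yqhxe rwmun hkbp wbkwp mtkh
Hunk 3: at line 4 remove [yqhxe,rwmun,hkbp] add [aks,tto] -> 8 lines: gum zarj wpm cztxy aks tto wbkwp mtkh
Hunk 4: at line 2 remove [cztxy,aks,tto] add [aegd,wjk] -> 7 lines: gum zarj wpm aegd wjk wbkwp mtkh
Hunk 5: at line 1 remove [wpm] add [yui,jkdge,ovm] -> 9 lines: gum zarj yui jkdge ovm aegd wjk wbkwp mtkh
Hunk 6: at line 2 remove [yui,jkdge] add [uwkcw] -> 8 lines: gum zarj uwkcw ovm aegd wjk wbkwp mtkh
Final line 3: uwkcw

Answer: uwkcw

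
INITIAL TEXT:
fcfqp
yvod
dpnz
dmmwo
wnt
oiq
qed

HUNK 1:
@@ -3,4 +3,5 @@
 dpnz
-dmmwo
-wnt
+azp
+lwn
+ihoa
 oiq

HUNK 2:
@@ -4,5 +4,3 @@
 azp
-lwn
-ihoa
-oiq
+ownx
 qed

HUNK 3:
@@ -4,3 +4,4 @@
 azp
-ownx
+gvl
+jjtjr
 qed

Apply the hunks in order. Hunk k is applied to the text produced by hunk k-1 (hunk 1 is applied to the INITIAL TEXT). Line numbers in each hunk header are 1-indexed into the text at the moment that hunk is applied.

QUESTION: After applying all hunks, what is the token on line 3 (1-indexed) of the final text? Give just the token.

Answer: dpnz

Derivation:
Hunk 1: at line 3 remove [dmmwo,wnt] add [azp,lwn,ihoa] -> 8 lines: fcfqp yvod dpnz azp lwn ihoa oiq qed
Hunk 2: at line 4 remove [lwn,ihoa,oiq] add [ownx] -> 6 lines: fcfqp yvod dpnz azp ownx qed
Hunk 3: at line 4 remove [ownx] add [gvl,jjtjr] -> 7 lines: fcfqp yvod dpnz azp gvl jjtjr qed
Final line 3: dpnz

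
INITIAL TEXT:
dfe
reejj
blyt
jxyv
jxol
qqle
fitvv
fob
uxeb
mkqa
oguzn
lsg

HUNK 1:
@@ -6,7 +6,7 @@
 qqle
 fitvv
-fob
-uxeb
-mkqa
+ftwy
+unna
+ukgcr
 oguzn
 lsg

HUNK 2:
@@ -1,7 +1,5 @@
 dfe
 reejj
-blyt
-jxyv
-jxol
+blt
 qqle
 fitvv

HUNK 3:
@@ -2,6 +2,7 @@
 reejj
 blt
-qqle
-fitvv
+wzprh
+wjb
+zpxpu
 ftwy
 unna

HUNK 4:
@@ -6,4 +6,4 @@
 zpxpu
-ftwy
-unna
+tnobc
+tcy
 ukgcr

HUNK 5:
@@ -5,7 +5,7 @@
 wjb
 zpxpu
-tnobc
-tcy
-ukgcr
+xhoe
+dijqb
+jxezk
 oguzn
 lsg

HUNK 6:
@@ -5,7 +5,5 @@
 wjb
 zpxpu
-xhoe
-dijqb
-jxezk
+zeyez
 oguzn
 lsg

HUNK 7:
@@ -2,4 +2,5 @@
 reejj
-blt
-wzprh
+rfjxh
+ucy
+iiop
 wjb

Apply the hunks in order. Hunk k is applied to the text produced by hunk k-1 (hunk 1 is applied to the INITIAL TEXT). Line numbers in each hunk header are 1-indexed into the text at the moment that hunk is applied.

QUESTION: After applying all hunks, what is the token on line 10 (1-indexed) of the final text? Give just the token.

Hunk 1: at line 6 remove [fob,uxeb,mkqa] add [ftwy,unna,ukgcr] -> 12 lines: dfe reejj blyt jxyv jxol qqle fitvv ftwy unna ukgcr oguzn lsg
Hunk 2: at line 1 remove [blyt,jxyv,jxol] add [blt] -> 10 lines: dfe reejj blt qqle fitvv ftwy unna ukgcr oguzn lsg
Hunk 3: at line 2 remove [qqle,fitvv] add [wzprh,wjb,zpxpu] -> 11 lines: dfe reejj blt wzprh wjb zpxpu ftwy unna ukgcr oguzn lsg
Hunk 4: at line 6 remove [ftwy,unna] add [tnobc,tcy] -> 11 lines: dfe reejj blt wzprh wjb zpxpu tnobc tcy ukgcr oguzn lsg
Hunk 5: at line 5 remove [tnobc,tcy,ukgcr] add [xhoe,dijqb,jxezk] -> 11 lines: dfe reejj blt wzprh wjb zpxpu xhoe dijqb jxezk oguzn lsg
Hunk 6: at line 5 remove [xhoe,dijqb,jxezk] add [zeyez] -> 9 lines: dfe reejj blt wzprh wjb zpxpu zeyez oguzn lsg
Hunk 7: at line 2 remove [blt,wzprh] add [rfjxh,ucy,iiop] -> 10 lines: dfe reejj rfjxh ucy iiop wjb zpxpu zeyez oguzn lsg
Final line 10: lsg

Answer: lsg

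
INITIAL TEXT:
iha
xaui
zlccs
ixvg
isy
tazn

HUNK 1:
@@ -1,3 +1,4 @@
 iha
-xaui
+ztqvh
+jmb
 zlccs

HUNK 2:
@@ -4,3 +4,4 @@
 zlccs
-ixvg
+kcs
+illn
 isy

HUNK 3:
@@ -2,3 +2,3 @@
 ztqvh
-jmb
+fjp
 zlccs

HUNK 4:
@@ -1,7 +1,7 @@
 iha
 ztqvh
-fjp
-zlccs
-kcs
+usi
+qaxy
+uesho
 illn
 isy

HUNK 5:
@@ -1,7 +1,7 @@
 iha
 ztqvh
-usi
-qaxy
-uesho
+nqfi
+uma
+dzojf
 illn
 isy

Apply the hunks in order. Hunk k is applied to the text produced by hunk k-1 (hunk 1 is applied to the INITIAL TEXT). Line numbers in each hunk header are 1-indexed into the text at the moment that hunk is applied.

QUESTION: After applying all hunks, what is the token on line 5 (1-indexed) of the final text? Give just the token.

Hunk 1: at line 1 remove [xaui] add [ztqvh,jmb] -> 7 lines: iha ztqvh jmb zlccs ixvg isy tazn
Hunk 2: at line 4 remove [ixvg] add [kcs,illn] -> 8 lines: iha ztqvh jmb zlccs kcs illn isy tazn
Hunk 3: at line 2 remove [jmb] add [fjp] -> 8 lines: iha ztqvh fjp zlccs kcs illn isy tazn
Hunk 4: at line 1 remove [fjp,zlccs,kcs] add [usi,qaxy,uesho] -> 8 lines: iha ztqvh usi qaxy uesho illn isy tazn
Hunk 5: at line 1 remove [usi,qaxy,uesho] add [nqfi,uma,dzojf] -> 8 lines: iha ztqvh nqfi uma dzojf illn isy tazn
Final line 5: dzojf

Answer: dzojf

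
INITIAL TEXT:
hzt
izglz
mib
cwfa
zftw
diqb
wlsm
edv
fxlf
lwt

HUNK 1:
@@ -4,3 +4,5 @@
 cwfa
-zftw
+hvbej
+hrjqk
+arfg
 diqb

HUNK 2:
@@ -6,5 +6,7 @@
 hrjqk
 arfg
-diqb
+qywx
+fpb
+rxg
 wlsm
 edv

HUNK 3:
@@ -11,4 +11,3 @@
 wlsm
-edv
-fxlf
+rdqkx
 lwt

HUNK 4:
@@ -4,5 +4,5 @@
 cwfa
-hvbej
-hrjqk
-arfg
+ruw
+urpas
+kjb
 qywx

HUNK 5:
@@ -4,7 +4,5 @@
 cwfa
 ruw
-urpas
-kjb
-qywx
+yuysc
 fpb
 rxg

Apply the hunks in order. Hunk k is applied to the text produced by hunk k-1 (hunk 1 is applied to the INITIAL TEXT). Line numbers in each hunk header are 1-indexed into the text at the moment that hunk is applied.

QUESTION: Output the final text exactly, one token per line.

Answer: hzt
izglz
mib
cwfa
ruw
yuysc
fpb
rxg
wlsm
rdqkx
lwt

Derivation:
Hunk 1: at line 4 remove [zftw] add [hvbej,hrjqk,arfg] -> 12 lines: hzt izglz mib cwfa hvbej hrjqk arfg diqb wlsm edv fxlf lwt
Hunk 2: at line 6 remove [diqb] add [qywx,fpb,rxg] -> 14 lines: hzt izglz mib cwfa hvbej hrjqk arfg qywx fpb rxg wlsm edv fxlf lwt
Hunk 3: at line 11 remove [edv,fxlf] add [rdqkx] -> 13 lines: hzt izglz mib cwfa hvbej hrjqk arfg qywx fpb rxg wlsm rdqkx lwt
Hunk 4: at line 4 remove [hvbej,hrjqk,arfg] add [ruw,urpas,kjb] -> 13 lines: hzt izglz mib cwfa ruw urpas kjb qywx fpb rxg wlsm rdqkx lwt
Hunk 5: at line 4 remove [urpas,kjb,qywx] add [yuysc] -> 11 lines: hzt izglz mib cwfa ruw yuysc fpb rxg wlsm rdqkx lwt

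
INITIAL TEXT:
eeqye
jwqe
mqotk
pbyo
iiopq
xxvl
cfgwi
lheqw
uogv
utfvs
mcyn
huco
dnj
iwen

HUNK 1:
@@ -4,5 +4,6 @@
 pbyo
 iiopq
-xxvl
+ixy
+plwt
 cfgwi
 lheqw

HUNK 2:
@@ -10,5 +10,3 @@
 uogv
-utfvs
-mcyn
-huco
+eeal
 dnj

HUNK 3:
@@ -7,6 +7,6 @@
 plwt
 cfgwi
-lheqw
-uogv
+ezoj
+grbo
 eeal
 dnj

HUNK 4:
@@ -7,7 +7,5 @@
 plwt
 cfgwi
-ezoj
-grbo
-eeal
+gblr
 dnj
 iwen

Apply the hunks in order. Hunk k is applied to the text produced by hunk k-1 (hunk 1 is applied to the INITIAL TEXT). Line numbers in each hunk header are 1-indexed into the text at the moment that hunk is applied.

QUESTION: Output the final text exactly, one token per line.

Hunk 1: at line 4 remove [xxvl] add [ixy,plwt] -> 15 lines: eeqye jwqe mqotk pbyo iiopq ixy plwt cfgwi lheqw uogv utfvs mcyn huco dnj iwen
Hunk 2: at line 10 remove [utfvs,mcyn,huco] add [eeal] -> 13 lines: eeqye jwqe mqotk pbyo iiopq ixy plwt cfgwi lheqw uogv eeal dnj iwen
Hunk 3: at line 7 remove [lheqw,uogv] add [ezoj,grbo] -> 13 lines: eeqye jwqe mqotk pbyo iiopq ixy plwt cfgwi ezoj grbo eeal dnj iwen
Hunk 4: at line 7 remove [ezoj,grbo,eeal] add [gblr] -> 11 lines: eeqye jwqe mqotk pbyo iiopq ixy plwt cfgwi gblr dnj iwen

Answer: eeqye
jwqe
mqotk
pbyo
iiopq
ixy
plwt
cfgwi
gblr
dnj
iwen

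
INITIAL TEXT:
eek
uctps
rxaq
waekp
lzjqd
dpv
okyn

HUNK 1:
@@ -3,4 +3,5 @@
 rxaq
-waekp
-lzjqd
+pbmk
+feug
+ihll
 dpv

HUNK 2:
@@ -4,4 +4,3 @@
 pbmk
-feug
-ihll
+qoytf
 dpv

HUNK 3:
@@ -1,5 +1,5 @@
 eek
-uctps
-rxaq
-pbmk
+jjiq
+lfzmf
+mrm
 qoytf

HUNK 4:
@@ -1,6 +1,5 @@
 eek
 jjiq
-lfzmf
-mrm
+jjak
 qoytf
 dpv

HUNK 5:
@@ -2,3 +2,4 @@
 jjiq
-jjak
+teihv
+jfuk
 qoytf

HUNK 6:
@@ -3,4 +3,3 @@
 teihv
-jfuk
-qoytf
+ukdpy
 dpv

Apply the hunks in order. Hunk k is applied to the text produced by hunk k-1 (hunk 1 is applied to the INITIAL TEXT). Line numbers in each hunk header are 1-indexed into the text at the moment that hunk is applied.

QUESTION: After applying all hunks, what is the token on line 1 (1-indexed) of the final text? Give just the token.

Answer: eek

Derivation:
Hunk 1: at line 3 remove [waekp,lzjqd] add [pbmk,feug,ihll] -> 8 lines: eek uctps rxaq pbmk feug ihll dpv okyn
Hunk 2: at line 4 remove [feug,ihll] add [qoytf] -> 7 lines: eek uctps rxaq pbmk qoytf dpv okyn
Hunk 3: at line 1 remove [uctps,rxaq,pbmk] add [jjiq,lfzmf,mrm] -> 7 lines: eek jjiq lfzmf mrm qoytf dpv okyn
Hunk 4: at line 1 remove [lfzmf,mrm] add [jjak] -> 6 lines: eek jjiq jjak qoytf dpv okyn
Hunk 5: at line 2 remove [jjak] add [teihv,jfuk] -> 7 lines: eek jjiq teihv jfuk qoytf dpv okyn
Hunk 6: at line 3 remove [jfuk,qoytf] add [ukdpy] -> 6 lines: eek jjiq teihv ukdpy dpv okyn
Final line 1: eek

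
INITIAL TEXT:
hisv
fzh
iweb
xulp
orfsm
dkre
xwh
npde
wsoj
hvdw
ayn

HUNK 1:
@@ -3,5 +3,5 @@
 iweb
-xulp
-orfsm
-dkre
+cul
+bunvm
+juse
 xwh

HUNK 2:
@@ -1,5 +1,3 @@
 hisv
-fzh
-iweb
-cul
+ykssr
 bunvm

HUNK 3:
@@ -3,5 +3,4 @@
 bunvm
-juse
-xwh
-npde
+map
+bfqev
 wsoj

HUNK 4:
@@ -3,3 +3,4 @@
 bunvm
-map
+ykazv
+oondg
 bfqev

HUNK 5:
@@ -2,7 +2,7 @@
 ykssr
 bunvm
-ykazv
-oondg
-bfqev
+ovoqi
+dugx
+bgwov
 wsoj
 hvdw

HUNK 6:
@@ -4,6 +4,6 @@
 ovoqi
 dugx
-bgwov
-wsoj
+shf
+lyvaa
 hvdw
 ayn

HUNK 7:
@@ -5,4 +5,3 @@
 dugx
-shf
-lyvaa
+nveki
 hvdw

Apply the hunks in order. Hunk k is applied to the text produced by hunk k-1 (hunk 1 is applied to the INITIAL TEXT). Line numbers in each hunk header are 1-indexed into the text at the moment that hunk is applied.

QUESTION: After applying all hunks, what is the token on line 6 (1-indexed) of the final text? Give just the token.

Hunk 1: at line 3 remove [xulp,orfsm,dkre] add [cul,bunvm,juse] -> 11 lines: hisv fzh iweb cul bunvm juse xwh npde wsoj hvdw ayn
Hunk 2: at line 1 remove [fzh,iweb,cul] add [ykssr] -> 9 lines: hisv ykssr bunvm juse xwh npde wsoj hvdw ayn
Hunk 3: at line 3 remove [juse,xwh,npde] add [map,bfqev] -> 8 lines: hisv ykssr bunvm map bfqev wsoj hvdw ayn
Hunk 4: at line 3 remove [map] add [ykazv,oondg] -> 9 lines: hisv ykssr bunvm ykazv oondg bfqev wsoj hvdw ayn
Hunk 5: at line 2 remove [ykazv,oondg,bfqev] add [ovoqi,dugx,bgwov] -> 9 lines: hisv ykssr bunvm ovoqi dugx bgwov wsoj hvdw ayn
Hunk 6: at line 4 remove [bgwov,wsoj] add [shf,lyvaa] -> 9 lines: hisv ykssr bunvm ovoqi dugx shf lyvaa hvdw ayn
Hunk 7: at line 5 remove [shf,lyvaa] add [nveki] -> 8 lines: hisv ykssr bunvm ovoqi dugx nveki hvdw ayn
Final line 6: nveki

Answer: nveki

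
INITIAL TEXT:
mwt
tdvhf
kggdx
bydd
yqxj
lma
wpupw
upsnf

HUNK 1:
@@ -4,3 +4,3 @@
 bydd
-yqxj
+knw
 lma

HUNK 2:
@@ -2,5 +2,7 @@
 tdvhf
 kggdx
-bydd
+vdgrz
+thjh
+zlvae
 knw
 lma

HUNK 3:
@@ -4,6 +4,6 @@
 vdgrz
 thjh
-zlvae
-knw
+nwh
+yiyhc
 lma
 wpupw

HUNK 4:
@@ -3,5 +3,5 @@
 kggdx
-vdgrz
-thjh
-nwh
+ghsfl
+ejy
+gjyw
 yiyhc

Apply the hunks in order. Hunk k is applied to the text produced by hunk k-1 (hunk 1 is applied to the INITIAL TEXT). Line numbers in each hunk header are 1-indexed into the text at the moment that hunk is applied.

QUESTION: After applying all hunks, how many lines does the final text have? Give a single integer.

Answer: 10

Derivation:
Hunk 1: at line 4 remove [yqxj] add [knw] -> 8 lines: mwt tdvhf kggdx bydd knw lma wpupw upsnf
Hunk 2: at line 2 remove [bydd] add [vdgrz,thjh,zlvae] -> 10 lines: mwt tdvhf kggdx vdgrz thjh zlvae knw lma wpupw upsnf
Hunk 3: at line 4 remove [zlvae,knw] add [nwh,yiyhc] -> 10 lines: mwt tdvhf kggdx vdgrz thjh nwh yiyhc lma wpupw upsnf
Hunk 4: at line 3 remove [vdgrz,thjh,nwh] add [ghsfl,ejy,gjyw] -> 10 lines: mwt tdvhf kggdx ghsfl ejy gjyw yiyhc lma wpupw upsnf
Final line count: 10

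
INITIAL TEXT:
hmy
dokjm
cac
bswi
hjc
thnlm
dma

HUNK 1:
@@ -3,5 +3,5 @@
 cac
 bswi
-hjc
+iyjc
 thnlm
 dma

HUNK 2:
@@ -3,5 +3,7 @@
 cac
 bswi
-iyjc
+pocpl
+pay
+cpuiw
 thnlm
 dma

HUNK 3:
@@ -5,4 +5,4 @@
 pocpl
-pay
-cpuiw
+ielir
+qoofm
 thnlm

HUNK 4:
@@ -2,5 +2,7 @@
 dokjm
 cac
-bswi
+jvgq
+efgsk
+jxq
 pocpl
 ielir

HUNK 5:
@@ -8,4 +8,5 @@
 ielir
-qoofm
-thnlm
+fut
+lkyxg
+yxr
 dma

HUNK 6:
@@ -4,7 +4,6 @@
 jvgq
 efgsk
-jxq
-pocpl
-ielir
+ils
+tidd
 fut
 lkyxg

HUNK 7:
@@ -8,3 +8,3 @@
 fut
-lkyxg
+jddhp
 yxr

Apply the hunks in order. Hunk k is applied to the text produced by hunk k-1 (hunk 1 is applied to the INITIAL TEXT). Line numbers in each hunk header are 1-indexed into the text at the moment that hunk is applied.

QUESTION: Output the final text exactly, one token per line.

Answer: hmy
dokjm
cac
jvgq
efgsk
ils
tidd
fut
jddhp
yxr
dma

Derivation:
Hunk 1: at line 3 remove [hjc] add [iyjc] -> 7 lines: hmy dokjm cac bswi iyjc thnlm dma
Hunk 2: at line 3 remove [iyjc] add [pocpl,pay,cpuiw] -> 9 lines: hmy dokjm cac bswi pocpl pay cpuiw thnlm dma
Hunk 3: at line 5 remove [pay,cpuiw] add [ielir,qoofm] -> 9 lines: hmy dokjm cac bswi pocpl ielir qoofm thnlm dma
Hunk 4: at line 2 remove [bswi] add [jvgq,efgsk,jxq] -> 11 lines: hmy dokjm cac jvgq efgsk jxq pocpl ielir qoofm thnlm dma
Hunk 5: at line 8 remove [qoofm,thnlm] add [fut,lkyxg,yxr] -> 12 lines: hmy dokjm cac jvgq efgsk jxq pocpl ielir fut lkyxg yxr dma
Hunk 6: at line 4 remove [jxq,pocpl,ielir] add [ils,tidd] -> 11 lines: hmy dokjm cac jvgq efgsk ils tidd fut lkyxg yxr dma
Hunk 7: at line 8 remove [lkyxg] add [jddhp] -> 11 lines: hmy dokjm cac jvgq efgsk ils tidd fut jddhp yxr dma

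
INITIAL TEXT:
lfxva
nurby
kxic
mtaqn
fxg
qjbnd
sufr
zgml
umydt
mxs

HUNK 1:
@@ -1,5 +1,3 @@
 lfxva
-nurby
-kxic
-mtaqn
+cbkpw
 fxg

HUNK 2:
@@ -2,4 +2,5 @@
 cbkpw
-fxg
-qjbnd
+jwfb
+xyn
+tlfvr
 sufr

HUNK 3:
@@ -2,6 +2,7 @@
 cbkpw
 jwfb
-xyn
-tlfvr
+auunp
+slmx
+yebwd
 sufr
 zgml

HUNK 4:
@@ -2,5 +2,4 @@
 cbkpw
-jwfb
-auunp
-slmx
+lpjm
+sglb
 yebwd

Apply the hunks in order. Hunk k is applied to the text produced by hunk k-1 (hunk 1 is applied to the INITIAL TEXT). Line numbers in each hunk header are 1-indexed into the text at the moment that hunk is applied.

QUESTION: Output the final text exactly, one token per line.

Answer: lfxva
cbkpw
lpjm
sglb
yebwd
sufr
zgml
umydt
mxs

Derivation:
Hunk 1: at line 1 remove [nurby,kxic,mtaqn] add [cbkpw] -> 8 lines: lfxva cbkpw fxg qjbnd sufr zgml umydt mxs
Hunk 2: at line 2 remove [fxg,qjbnd] add [jwfb,xyn,tlfvr] -> 9 lines: lfxva cbkpw jwfb xyn tlfvr sufr zgml umydt mxs
Hunk 3: at line 2 remove [xyn,tlfvr] add [auunp,slmx,yebwd] -> 10 lines: lfxva cbkpw jwfb auunp slmx yebwd sufr zgml umydt mxs
Hunk 4: at line 2 remove [jwfb,auunp,slmx] add [lpjm,sglb] -> 9 lines: lfxva cbkpw lpjm sglb yebwd sufr zgml umydt mxs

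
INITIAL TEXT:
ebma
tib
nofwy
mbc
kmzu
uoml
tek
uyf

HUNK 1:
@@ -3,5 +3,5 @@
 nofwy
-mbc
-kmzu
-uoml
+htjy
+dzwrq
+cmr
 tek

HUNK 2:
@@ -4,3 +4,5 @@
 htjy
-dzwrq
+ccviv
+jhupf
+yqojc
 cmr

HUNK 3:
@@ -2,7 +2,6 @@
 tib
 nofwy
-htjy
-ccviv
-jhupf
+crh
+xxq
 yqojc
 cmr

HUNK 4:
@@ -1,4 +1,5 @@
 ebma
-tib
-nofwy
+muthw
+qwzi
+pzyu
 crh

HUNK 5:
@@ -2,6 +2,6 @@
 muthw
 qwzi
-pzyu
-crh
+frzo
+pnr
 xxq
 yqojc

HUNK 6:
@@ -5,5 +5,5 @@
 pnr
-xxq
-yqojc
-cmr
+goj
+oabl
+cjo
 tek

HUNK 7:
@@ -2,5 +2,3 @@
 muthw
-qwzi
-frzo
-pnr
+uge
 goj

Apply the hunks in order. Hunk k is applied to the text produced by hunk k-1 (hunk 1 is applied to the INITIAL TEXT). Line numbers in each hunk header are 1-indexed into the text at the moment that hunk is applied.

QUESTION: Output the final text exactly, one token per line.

Hunk 1: at line 3 remove [mbc,kmzu,uoml] add [htjy,dzwrq,cmr] -> 8 lines: ebma tib nofwy htjy dzwrq cmr tek uyf
Hunk 2: at line 4 remove [dzwrq] add [ccviv,jhupf,yqojc] -> 10 lines: ebma tib nofwy htjy ccviv jhupf yqojc cmr tek uyf
Hunk 3: at line 2 remove [htjy,ccviv,jhupf] add [crh,xxq] -> 9 lines: ebma tib nofwy crh xxq yqojc cmr tek uyf
Hunk 4: at line 1 remove [tib,nofwy] add [muthw,qwzi,pzyu] -> 10 lines: ebma muthw qwzi pzyu crh xxq yqojc cmr tek uyf
Hunk 5: at line 2 remove [pzyu,crh] add [frzo,pnr] -> 10 lines: ebma muthw qwzi frzo pnr xxq yqojc cmr tek uyf
Hunk 6: at line 5 remove [xxq,yqojc,cmr] add [goj,oabl,cjo] -> 10 lines: ebma muthw qwzi frzo pnr goj oabl cjo tek uyf
Hunk 7: at line 2 remove [qwzi,frzo,pnr] add [uge] -> 8 lines: ebma muthw uge goj oabl cjo tek uyf

Answer: ebma
muthw
uge
goj
oabl
cjo
tek
uyf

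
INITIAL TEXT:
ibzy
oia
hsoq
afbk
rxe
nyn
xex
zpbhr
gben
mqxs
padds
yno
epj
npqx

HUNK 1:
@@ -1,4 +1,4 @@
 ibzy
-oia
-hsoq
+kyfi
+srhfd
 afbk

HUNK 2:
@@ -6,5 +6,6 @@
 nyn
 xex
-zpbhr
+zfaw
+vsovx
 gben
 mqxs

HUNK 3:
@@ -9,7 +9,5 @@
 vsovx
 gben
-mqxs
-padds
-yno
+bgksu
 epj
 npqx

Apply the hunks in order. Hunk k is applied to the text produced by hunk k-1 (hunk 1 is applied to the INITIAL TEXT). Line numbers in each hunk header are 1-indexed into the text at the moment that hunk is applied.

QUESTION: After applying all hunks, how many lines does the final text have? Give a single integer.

Answer: 13

Derivation:
Hunk 1: at line 1 remove [oia,hsoq] add [kyfi,srhfd] -> 14 lines: ibzy kyfi srhfd afbk rxe nyn xex zpbhr gben mqxs padds yno epj npqx
Hunk 2: at line 6 remove [zpbhr] add [zfaw,vsovx] -> 15 lines: ibzy kyfi srhfd afbk rxe nyn xex zfaw vsovx gben mqxs padds yno epj npqx
Hunk 3: at line 9 remove [mqxs,padds,yno] add [bgksu] -> 13 lines: ibzy kyfi srhfd afbk rxe nyn xex zfaw vsovx gben bgksu epj npqx
Final line count: 13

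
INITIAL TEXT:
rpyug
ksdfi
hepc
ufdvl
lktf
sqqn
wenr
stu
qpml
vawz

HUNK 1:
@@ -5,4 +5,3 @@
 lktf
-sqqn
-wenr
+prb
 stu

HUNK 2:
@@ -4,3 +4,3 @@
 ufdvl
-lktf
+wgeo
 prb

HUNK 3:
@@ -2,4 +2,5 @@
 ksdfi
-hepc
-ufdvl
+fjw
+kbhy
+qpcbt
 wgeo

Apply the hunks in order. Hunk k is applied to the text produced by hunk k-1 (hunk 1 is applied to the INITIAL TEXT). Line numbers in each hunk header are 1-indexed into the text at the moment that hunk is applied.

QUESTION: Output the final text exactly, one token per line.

Hunk 1: at line 5 remove [sqqn,wenr] add [prb] -> 9 lines: rpyug ksdfi hepc ufdvl lktf prb stu qpml vawz
Hunk 2: at line 4 remove [lktf] add [wgeo] -> 9 lines: rpyug ksdfi hepc ufdvl wgeo prb stu qpml vawz
Hunk 3: at line 2 remove [hepc,ufdvl] add [fjw,kbhy,qpcbt] -> 10 lines: rpyug ksdfi fjw kbhy qpcbt wgeo prb stu qpml vawz

Answer: rpyug
ksdfi
fjw
kbhy
qpcbt
wgeo
prb
stu
qpml
vawz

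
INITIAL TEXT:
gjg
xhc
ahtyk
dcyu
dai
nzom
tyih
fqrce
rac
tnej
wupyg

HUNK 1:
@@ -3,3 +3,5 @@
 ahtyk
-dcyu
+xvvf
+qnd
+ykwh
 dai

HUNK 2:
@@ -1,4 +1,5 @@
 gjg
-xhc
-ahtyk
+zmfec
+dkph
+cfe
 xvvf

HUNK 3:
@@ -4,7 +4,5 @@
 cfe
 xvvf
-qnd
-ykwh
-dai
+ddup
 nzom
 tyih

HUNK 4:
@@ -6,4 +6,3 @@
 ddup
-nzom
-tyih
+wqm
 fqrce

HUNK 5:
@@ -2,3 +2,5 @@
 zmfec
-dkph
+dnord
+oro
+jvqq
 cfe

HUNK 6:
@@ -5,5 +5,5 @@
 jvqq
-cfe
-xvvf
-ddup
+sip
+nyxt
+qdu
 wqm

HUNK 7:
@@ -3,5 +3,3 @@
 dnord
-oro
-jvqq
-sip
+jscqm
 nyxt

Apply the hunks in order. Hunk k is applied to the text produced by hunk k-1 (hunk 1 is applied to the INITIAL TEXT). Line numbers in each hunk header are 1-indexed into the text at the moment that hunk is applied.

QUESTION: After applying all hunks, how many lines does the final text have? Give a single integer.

Answer: 11

Derivation:
Hunk 1: at line 3 remove [dcyu] add [xvvf,qnd,ykwh] -> 13 lines: gjg xhc ahtyk xvvf qnd ykwh dai nzom tyih fqrce rac tnej wupyg
Hunk 2: at line 1 remove [xhc,ahtyk] add [zmfec,dkph,cfe] -> 14 lines: gjg zmfec dkph cfe xvvf qnd ykwh dai nzom tyih fqrce rac tnej wupyg
Hunk 3: at line 4 remove [qnd,ykwh,dai] add [ddup] -> 12 lines: gjg zmfec dkph cfe xvvf ddup nzom tyih fqrce rac tnej wupyg
Hunk 4: at line 6 remove [nzom,tyih] add [wqm] -> 11 lines: gjg zmfec dkph cfe xvvf ddup wqm fqrce rac tnej wupyg
Hunk 5: at line 2 remove [dkph] add [dnord,oro,jvqq] -> 13 lines: gjg zmfec dnord oro jvqq cfe xvvf ddup wqm fqrce rac tnej wupyg
Hunk 6: at line 5 remove [cfe,xvvf,ddup] add [sip,nyxt,qdu] -> 13 lines: gjg zmfec dnord oro jvqq sip nyxt qdu wqm fqrce rac tnej wupyg
Hunk 7: at line 3 remove [oro,jvqq,sip] add [jscqm] -> 11 lines: gjg zmfec dnord jscqm nyxt qdu wqm fqrce rac tnej wupyg
Final line count: 11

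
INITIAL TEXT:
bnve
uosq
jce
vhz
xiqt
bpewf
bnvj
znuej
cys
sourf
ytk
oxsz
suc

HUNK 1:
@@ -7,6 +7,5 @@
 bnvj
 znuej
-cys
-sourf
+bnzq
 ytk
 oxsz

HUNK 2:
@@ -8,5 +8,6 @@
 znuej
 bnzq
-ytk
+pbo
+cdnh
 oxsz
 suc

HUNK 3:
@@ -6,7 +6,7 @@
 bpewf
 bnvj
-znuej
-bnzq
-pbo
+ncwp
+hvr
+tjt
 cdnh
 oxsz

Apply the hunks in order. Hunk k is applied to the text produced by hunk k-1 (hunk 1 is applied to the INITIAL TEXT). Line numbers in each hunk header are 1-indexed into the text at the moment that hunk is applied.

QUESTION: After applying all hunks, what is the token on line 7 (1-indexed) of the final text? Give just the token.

Answer: bnvj

Derivation:
Hunk 1: at line 7 remove [cys,sourf] add [bnzq] -> 12 lines: bnve uosq jce vhz xiqt bpewf bnvj znuej bnzq ytk oxsz suc
Hunk 2: at line 8 remove [ytk] add [pbo,cdnh] -> 13 lines: bnve uosq jce vhz xiqt bpewf bnvj znuej bnzq pbo cdnh oxsz suc
Hunk 3: at line 6 remove [znuej,bnzq,pbo] add [ncwp,hvr,tjt] -> 13 lines: bnve uosq jce vhz xiqt bpewf bnvj ncwp hvr tjt cdnh oxsz suc
Final line 7: bnvj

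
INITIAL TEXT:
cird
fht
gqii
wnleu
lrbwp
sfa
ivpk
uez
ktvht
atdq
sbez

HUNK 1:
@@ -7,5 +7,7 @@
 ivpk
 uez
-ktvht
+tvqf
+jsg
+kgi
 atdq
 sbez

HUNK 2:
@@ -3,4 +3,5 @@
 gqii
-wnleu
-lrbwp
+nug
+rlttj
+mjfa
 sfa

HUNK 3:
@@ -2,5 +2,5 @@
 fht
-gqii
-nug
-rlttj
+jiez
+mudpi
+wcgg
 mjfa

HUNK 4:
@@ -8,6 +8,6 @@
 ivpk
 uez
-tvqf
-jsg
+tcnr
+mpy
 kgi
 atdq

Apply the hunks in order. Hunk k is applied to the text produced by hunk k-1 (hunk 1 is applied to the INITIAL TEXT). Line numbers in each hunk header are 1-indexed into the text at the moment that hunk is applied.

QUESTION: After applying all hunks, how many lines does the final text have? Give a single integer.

Answer: 14

Derivation:
Hunk 1: at line 7 remove [ktvht] add [tvqf,jsg,kgi] -> 13 lines: cird fht gqii wnleu lrbwp sfa ivpk uez tvqf jsg kgi atdq sbez
Hunk 2: at line 3 remove [wnleu,lrbwp] add [nug,rlttj,mjfa] -> 14 lines: cird fht gqii nug rlttj mjfa sfa ivpk uez tvqf jsg kgi atdq sbez
Hunk 3: at line 2 remove [gqii,nug,rlttj] add [jiez,mudpi,wcgg] -> 14 lines: cird fht jiez mudpi wcgg mjfa sfa ivpk uez tvqf jsg kgi atdq sbez
Hunk 4: at line 8 remove [tvqf,jsg] add [tcnr,mpy] -> 14 lines: cird fht jiez mudpi wcgg mjfa sfa ivpk uez tcnr mpy kgi atdq sbez
Final line count: 14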